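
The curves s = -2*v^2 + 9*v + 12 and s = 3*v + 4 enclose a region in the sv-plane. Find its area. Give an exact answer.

Both boundary curves give s as a function of v, so integrate with respect to v. Setting them equal: -2*v^2 + 6*v + 8 = 0, i.e. -2*(v - 4)*(v + 1) = 0, so they meet at v = -1, 4.
For v in [-1, 4], s = -2*v^2 + 9*v + 12 is on the right; area = ∫[-1,4] (-2*v^2 + 6*v + 8) dv = 125/3.

125/3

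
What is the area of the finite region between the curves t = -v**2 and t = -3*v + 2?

1/6

Both boundary curves give t as a function of v, so integrate with respect to v. Setting them equal: -v**2 + 3*v - 2 = 0, i.e. -(v - 2)*(v - 1) = 0, so they meet at v = 1, 2.
For v in [1, 2], t = -v**2 is on the right; area = ∫[1,2] (-v**2 + 3*v - 2) dv = 1/6.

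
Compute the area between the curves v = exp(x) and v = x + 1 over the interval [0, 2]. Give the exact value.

-5 + exp(2)

On [0, 2], (exp(x)) - (x + 1) = -x + exp(x) - 1 is ≥ 0 throughout, so the area is a single integral of |-x + exp(x) - 1|.
∫[0,2] (-x + exp(x) - 1) dx = -5 + exp(2).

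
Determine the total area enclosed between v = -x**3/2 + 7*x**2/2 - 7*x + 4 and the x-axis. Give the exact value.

The curve meets the x-axis where -x**3/2 + 7*x**2/2 - 7*x + 4 = 0, i.e. -(x - 4)*(x - 2)*(x - 1)/2 = 0, at x = 1, 2, 4.
On [1, 2] the curve lies below the axis; ∫[1,2] (-x**3/2 + 7*x**2/2 - 7*x + 4) dx = -5/24, giving area 5/24.
On [2, 4] the curve lies above the axis; ∫[2,4] (-x**3/2 + 7*x**2/2 - 7*x + 4) dx = 4/3, giving area 4/3.
Total area = 5/24 + 4/3 = 37/24.

37/24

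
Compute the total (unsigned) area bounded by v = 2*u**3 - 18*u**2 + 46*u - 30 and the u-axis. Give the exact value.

The curve meets the u-axis where 2*u**3 - 18*u**2 + 46*u - 30 = 0, i.e. 2*(u - 5)*(u - 3)*(u - 1) = 0, at u = 1, 3, 5.
On [1, 3] the curve lies above the axis; ∫[1,3] (2*u**3 - 18*u**2 + 46*u - 30) du = 8, giving area 8.
On [3, 5] the curve lies below the axis; ∫[3,5] (2*u**3 - 18*u**2 + 46*u - 30) du = -8, giving area 8.
Total area = 8 + 8 = 16.

16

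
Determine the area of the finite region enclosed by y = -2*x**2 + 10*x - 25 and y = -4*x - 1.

Set the curves equal: -2*x**2 + 10*x - 25 = -4*x - 1, so -2*x**2 + 14*x - 24 = 0, which factors as -2*(x - 4)*(x - 3) = 0. The curves meet at x = 3, 4.
On [3, 4], y = -2*x**2 + 10*x - 25 is on top; that piece has area ∫[3,4] (-2*x**2 + 14*x - 24) dx = 1/3.

1/3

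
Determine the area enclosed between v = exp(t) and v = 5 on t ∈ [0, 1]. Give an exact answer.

On [0, 1], (exp(t)) - (5) = exp(t) - 5 is ≤ 0 throughout, so the area is a single integral of |exp(t) - 5|.
∫[0,1] (exp(t) - 5) dt = -6 + exp(1); the area of that piece is 6 - exp(1).

6 - exp(1)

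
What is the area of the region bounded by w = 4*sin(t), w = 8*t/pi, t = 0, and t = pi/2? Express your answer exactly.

4 - pi

On [0, pi/2], (4*sin(t)) - (8*t/pi) = -8*t/pi + 4*sin(t) is ≥ 0 throughout, so the area is a single integral of |-8*t/pi + 4*sin(t)|.
∫[0,pi/2] (-8*t/pi + 4*sin(t)) dt = 4 - pi.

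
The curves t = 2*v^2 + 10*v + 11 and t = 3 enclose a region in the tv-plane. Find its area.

9

Both boundary curves give t as a function of v, so integrate with respect to v. Setting them equal: 2*v^2 + 10*v + 8 = 0, i.e. 2*(v + 1)*(v + 4) = 0, so they meet at v = -4, -1.
For v in [-4, -1], t = 2*v^2 + 10*v + 11 is on the left; area = ∫[-4,-1] (-(2*v^2 + 10*v + 8)) dv = 9.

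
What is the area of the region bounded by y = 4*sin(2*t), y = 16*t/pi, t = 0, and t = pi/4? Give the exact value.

On [0, pi/4], (4*sin(2*t)) - (16*t/pi) = -16*t/pi + 4*sin(2*t) is ≥ 0 throughout, so the area is a single integral of |-16*t/pi + 4*sin(2*t)|.
∫[0,pi/4] (-16*t/pi + 4*sin(2*t)) dt = 2 - pi/2.

2 - pi/2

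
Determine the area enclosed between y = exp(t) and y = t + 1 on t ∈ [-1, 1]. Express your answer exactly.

On [-1, 1], (exp(t)) - (t + 1) = -t + exp(t) - 1 is ≥ 0 throughout, so the area is a single integral of |-t + exp(t) - 1|.
∫[-1,1] (-t + exp(t) - 1) dt = -2 - exp(-1) + exp(1).

-2 - exp(-1) + exp(1)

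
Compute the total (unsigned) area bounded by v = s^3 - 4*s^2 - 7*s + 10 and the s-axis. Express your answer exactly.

The curve meets the s-axis where s^3 - 4*s^2 - 7*s + 10 = 0, i.e. (s - 5)*(s - 1)*(s + 2) = 0, at s = -2, 1, 5.
On [-2, 1] the curve lies above the axis; ∫[-2,1] (s^3 - 4*s^2 - 7*s + 10) ds = 99/4, giving area 99/4.
On [1, 5] the curve lies below the axis; ∫[1,5] (s^3 - 4*s^2 - 7*s + 10) ds = -160/3, giving area 160/3.
Total area = 99/4 + 160/3 = 937/12.

937/12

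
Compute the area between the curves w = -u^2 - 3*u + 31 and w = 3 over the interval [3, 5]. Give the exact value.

The difference (-u^2 - 3*u + 31) - (3) = -u^2 - 3*u + 28 changes sign at u = 4 inside [3, 5], so split the integral there.
∫[3,4] (-u^2 - 3*u + 28) du = 31/6.
∫[4,5] (-u^2 - 3*u + 28) du = -35/6; the area of that piece is 35/6.
Total area = 31/6 + 35/6 = 11.

11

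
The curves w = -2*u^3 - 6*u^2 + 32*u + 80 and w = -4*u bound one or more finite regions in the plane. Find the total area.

999/2

Set the curves equal: -2*u^3 - 6*u^2 + 32*u + 80 = -4*u, so -2*u^3 - 6*u^2 + 36*u + 80 = 0, which factors as -2*(u - 4)*(u + 2)*(u + 5) = 0. The curves meet at u = -5, -2, 4.
On [-5, -2], w = -4*u is on top; that piece has area ∫[-5,-2] (-(-2*u^3 - 6*u^2 + 36*u + 80)) du = 135/2.
On [-2, 4], w = -2*u^3 - 6*u^2 + 32*u + 80 is on top; that piece has area ∫[-2,4] (-2*u^3 - 6*u^2 + 36*u + 80) du = 432.
Total enclosed area = 135/2 + 432 = 999/2.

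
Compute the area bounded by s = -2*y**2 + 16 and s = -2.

Both boundary curves give s as a function of y, so integrate with respect to y. Setting them equal: -2*y**2 + 18 = 0, i.e. -2*(y - 3)*(y + 3) = 0, so they meet at y = -3, 3.
For y in [-3, 3], s = -2*y**2 + 16 is on the right; area = ∫[-3,3] (-2*y**2 + 18) dy = 72.

72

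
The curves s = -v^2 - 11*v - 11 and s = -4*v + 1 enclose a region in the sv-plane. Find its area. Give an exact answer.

Both boundary curves give s as a function of v, so integrate with respect to v. Setting them equal: -v^2 - 7*v - 12 = 0, i.e. -(v + 3)*(v + 4) = 0, so they meet at v = -4, -3.
For v in [-4, -3], s = -v^2 - 11*v - 11 is on the right; area = ∫[-4,-3] (-v^2 - 7*v - 12) dv = 1/6.

1/6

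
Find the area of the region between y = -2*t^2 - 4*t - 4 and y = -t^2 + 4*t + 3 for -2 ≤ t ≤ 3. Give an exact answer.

The difference (-2*t^2 - 4*t - 4) - (-t^2 + 4*t + 3) = -t^2 - 8*t - 7 changes sign at t = -1 inside [-2, 3], so split the integral there.
∫[-2,-1] (-t^2 - 8*t - 7) dt = 8/3.
∫[-1,3] (-t^2 - 8*t - 7) dt = -208/3; the area of that piece is 208/3.
Total area = 8/3 + 208/3 = 72.

72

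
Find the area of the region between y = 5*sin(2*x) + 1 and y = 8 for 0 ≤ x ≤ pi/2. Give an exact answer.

On [0, pi/2], (5*sin(2*x) + 1) - (8) = 5*sin(2*x) - 7 is ≤ 0 throughout, so the area is a single integral of |5*sin(2*x) - 7|.
∫[0,pi/2] (5*sin(2*x) - 7) dx = 5 - 7*pi/2; the area of that piece is -5 + 7*pi/2.

-5 + 7*pi/2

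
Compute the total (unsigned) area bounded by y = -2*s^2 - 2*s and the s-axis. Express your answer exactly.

1/3

The curve meets the s-axis where -2*s^2 - 2*s = 0, i.e. -2*s*(s + 1) = 0, at s = -1, 0.
On [-1, 0] the curve lies above the axis; ∫[-1,0] (-2*s^2 - 2*s) ds = 1/3, giving area 1/3.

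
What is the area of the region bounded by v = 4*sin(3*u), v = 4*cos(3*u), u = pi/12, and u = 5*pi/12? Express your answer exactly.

8*sqrt(2)/3

On [pi/12, 5*pi/12], (4*sin(3*u)) - (4*cos(3*u)) = 4*sin(3*u) - 4*cos(3*u) is ≥ 0 throughout, so the area is a single integral of |4*sin(3*u) - 4*cos(3*u)|.
∫[pi/12,5*pi/12] (4*sin(3*u) - 4*cos(3*u)) du = 8*sqrt(2)/3.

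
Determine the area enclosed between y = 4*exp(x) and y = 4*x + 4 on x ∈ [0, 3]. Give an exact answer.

-34 + 4*exp(3)

On [0, 3], (4*exp(x)) - (4*x + 4) = -4*x + 4*exp(x) - 4 is ≥ 0 throughout, so the area is a single integral of |-4*x + 4*exp(x) - 4|.
∫[0,3] (-4*x + 4*exp(x) - 4) dx = -34 + 4*exp(3).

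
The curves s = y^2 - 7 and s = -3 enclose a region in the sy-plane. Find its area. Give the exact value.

Both boundary curves give s as a function of y, so integrate with respect to y. Setting them equal: y^2 - 4 = 0, i.e. (y - 2)*(y + 2) = 0, so they meet at y = -2, 2.
For y in [-2, 2], s = y^2 - 7 is on the left; area = ∫[-2,2] (-(y^2 - 4)) dy = 32/3.

32/3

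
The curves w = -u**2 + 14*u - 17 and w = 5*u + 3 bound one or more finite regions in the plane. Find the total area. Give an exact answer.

Set the curves equal: -u**2 + 14*u - 17 = 5*u + 3, so -u**2 + 9*u - 20 = 0, which factors as -(u - 5)*(u - 4) = 0. The curves meet at u = 4, 5.
On [4, 5], w = -u**2 + 14*u - 17 is on top; that piece has area ∫[4,5] (-u**2 + 9*u - 20) du = 1/6.

1/6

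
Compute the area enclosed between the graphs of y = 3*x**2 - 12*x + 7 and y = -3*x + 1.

1/2

Set the curves equal: 3*x**2 - 12*x + 7 = -3*x + 1, so 3*x**2 - 9*x + 6 = 0, which factors as 3*(x - 2)*(x - 1) = 0. The curves meet at x = 1, 2.
On [1, 2], y = -3*x + 1 is on top; that piece has area ∫[1,2] (-(3*x**2 - 9*x + 6)) dx = 1/2.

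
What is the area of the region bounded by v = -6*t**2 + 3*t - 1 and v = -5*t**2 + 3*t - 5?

32/3

Set the curves equal: -6*t**2 + 3*t - 1 = -5*t**2 + 3*t - 5, so -t**2 + 4 = 0, which factors as -(t - 2)*(t + 2) = 0. The curves meet at t = -2, 2.
On [-2, 2], v = -6*t**2 + 3*t - 1 is on top; that piece has area ∫[-2,2] (-t**2 + 4) dt = 32/3.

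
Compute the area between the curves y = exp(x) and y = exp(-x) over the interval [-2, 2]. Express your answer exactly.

The difference (exp(x)) - (exp(-x)) = exp(x) - exp(-x) changes sign at x = 0 inside [-2, 2], so split the integral there.
∫[-2,0] (exp(x) - exp(-x)) dx = -exp(2) - exp(-2) + 2; the area of that piece is -2 + exp(-2) + exp(2).
∫[0,2] (exp(x) - exp(-x)) dx = -2 + exp(-2) + exp(2).
Total area = (-2 + exp(-2) + exp(2)) + (-2 + exp(-2) + exp(2)) = -4 + 2*exp(-2) + 2*exp(2).

-4 + 2*exp(-2) + 2*exp(2)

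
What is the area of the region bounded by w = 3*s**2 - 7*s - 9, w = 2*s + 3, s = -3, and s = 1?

60

The difference (3*s**2 - 7*s - 9) - (2*s + 3) = 3*s**2 - 9*s - 12 changes sign at s = -1 inside [-3, 1], so split the integral there.
∫[-3,-1] (3*s**2 - 9*s - 12) ds = 38.
∫[-1,1] (3*s**2 - 9*s - 12) ds = -22; the area of that piece is 22.
Total area = 38 + 22 = 60.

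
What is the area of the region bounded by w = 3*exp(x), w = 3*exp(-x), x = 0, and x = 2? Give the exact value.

On [0, 2], (3*exp(x)) - (3*exp(-x)) = 3*exp(x) - 3*exp(-x) is ≥ 0 throughout, so the area is a single integral of |3*exp(x) - 3*exp(-x)|.
∫[0,2] (3*exp(x) - 3*exp(-x)) dx = -6 + 3*exp(-2) + 3*exp(2).

-6 + 3*exp(-2) + 3*exp(2)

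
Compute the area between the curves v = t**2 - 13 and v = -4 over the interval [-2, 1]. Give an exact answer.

On [-2, 1], (t**2 - 13) - (-4) = t**2 - 9 is ≤ 0 throughout, so the area is a single integral of |t**2 - 9|.
∫[-2,1] (t**2 - 9) dt = -24; the area of that piece is 24.

24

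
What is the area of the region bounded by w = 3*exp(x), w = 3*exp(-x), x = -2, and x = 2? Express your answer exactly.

-12 + 6*exp(-2) + 6*exp(2)

The difference (3*exp(x)) - (3*exp(-x)) = 3*exp(x) - 3*exp(-x) changes sign at x = 0 inside [-2, 2], so split the integral there.
∫[-2,0] (3*exp(x) - 3*exp(-x)) dx = -3*exp(2) - 3*exp(-2) + 6; the area of that piece is -6 + 3*exp(-2) + 3*exp(2).
∫[0,2] (3*exp(x) - 3*exp(-x)) dx = -6 + 3*exp(-2) + 3*exp(2).
Total area = (-6 + 3*exp(-2) + 3*exp(2)) + (-6 + 3*exp(-2) + 3*exp(2)) = -12 + 6*exp(-2) + 6*exp(2).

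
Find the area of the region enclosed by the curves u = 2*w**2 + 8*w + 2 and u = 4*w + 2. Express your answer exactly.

Both boundary curves give u as a function of w, so integrate with respect to w. Setting them equal: 2*w**2 + 4*w = 0, i.e. 2*w*(w + 2) = 0, so they meet at w = -2, 0.
For w in [-2, 0], u = 2*w**2 + 8*w + 2 is on the left; area = ∫[-2,0] (-(2*w**2 + 4*w)) dw = 8/3.

8/3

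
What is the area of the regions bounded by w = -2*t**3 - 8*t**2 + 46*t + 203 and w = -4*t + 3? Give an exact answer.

4019/3

Set the curves equal: -2*t**3 - 8*t**2 + 46*t + 203 = -4*t + 3, so -2*t**3 - 8*t**2 + 50*t + 200 = 0, which factors as -2*(t - 5)*(t + 4)*(t + 5) = 0. The curves meet at t = -5, -4, 5.
On [-5, -4], w = -4*t + 3 is on top; that piece has area ∫[-5,-4] (-(-2*t**3 - 8*t**2 + 50*t + 200)) dt = 19/6.
On [-4, 5], w = -2*t**3 - 8*t**2 + 46*t + 203 is on top; that piece has area ∫[-4,5] (-2*t**3 - 8*t**2 + 50*t + 200) dt = 2673/2.
Total enclosed area = 19/6 + 2673/2 = 4019/3.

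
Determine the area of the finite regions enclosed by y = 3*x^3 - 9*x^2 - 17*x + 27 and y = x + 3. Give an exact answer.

Set the curves equal: 3*x^3 - 9*x^2 - 17*x + 27 = x + 3, so 3*x^3 - 9*x^2 - 18*x + 24 = 0, which factors as 3*(x - 4)*(x - 1)*(x + 2) = 0. The curves meet at x = -2, 1, 4.
On [-2, 1], y = 3*x^3 - 9*x^2 - 17*x + 27 is on top; that piece has area ∫[-2,1] (3*x^3 - 9*x^2 - 18*x + 24) dx = 243/4.
On [1, 4], y = x + 3 is on top; that piece has area ∫[1,4] (-(3*x^3 - 9*x^2 - 18*x + 24)) dx = 243/4.
Total enclosed area = 243/4 + 243/4 = 243/2.

243/2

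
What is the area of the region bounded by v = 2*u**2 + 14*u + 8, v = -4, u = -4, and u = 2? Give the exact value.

The difference (2*u**2 + 14*u + 8) - (-4) = 2*u**2 + 14*u + 12 changes sign at u = -1 inside [-4, 2], so split the integral there.
∫[-4,-1] (2*u**2 + 14*u + 12) du = -27; the area of that piece is 27.
∫[-1,2] (2*u**2 + 14*u + 12) du = 63.
Total area = 27 + 63 = 90.

90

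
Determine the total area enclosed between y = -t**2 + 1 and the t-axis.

4/3

The curve meets the t-axis where -t**2 + 1 = 0, i.e. -(t - 1)*(t + 1) = 0, at t = -1, 1.
On [-1, 1] the curve lies above the axis; ∫[-1,1] (-t**2 + 1) dt = 4/3, giving area 4/3.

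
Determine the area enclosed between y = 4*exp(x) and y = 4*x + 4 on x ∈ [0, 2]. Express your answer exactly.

On [0, 2], (4*exp(x)) - (4*x + 4) = -4*x + 4*exp(x) - 4 is ≥ 0 throughout, so the area is a single integral of |-4*x + 4*exp(x) - 4|.
∫[0,2] (-4*x + 4*exp(x) - 4) dx = -20 + 4*exp(2).

-20 + 4*exp(2)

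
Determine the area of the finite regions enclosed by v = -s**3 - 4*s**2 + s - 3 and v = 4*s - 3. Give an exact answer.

Set the curves equal: -s**3 - 4*s**2 + s - 3 = 4*s - 3, so -s**3 - 4*s**2 - 3*s = 0, which factors as -s*(s + 1)*(s + 3) = 0. The curves meet at s = -3, -1, 0.
On [-3, -1], v = 4*s - 3 is on top; that piece has area ∫[-3,-1] (-(-s**3 - 4*s**2 - 3*s)) ds = 8/3.
On [-1, 0], v = -s**3 - 4*s**2 + s - 3 is on top; that piece has area ∫[-1,0] (-s**3 - 4*s**2 - 3*s) ds = 5/12.
Total enclosed area = 8/3 + 5/12 = 37/12.

37/12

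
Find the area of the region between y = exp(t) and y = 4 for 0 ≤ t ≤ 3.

The difference (exp(t)) - (4) = exp(t) - 4 changes sign at t = log(4) inside [0, 3], so split the integral there.
∫[0,log(4)] (exp(t) - 4) dt = 3 - log(256); the area of that piece is -3 + log(256).
∫[log(4),3] (exp(t) - 4) dt = -16 + 8*log(2) + exp(3).
Total area = (-3 + log(256)) + (-16 + 8*log(2) + exp(3)) = -19 + 16*log(2) + exp(3).

-19 + 16*log(2) + exp(3)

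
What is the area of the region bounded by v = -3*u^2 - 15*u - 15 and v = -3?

Set the curves equal: -3*u^2 - 15*u - 15 = -3, so -3*u^2 - 15*u - 12 = 0, which factors as -3*(u + 1)*(u + 4) = 0. The curves meet at u = -4, -1.
On [-4, -1], v = -3*u^2 - 15*u - 15 is on top; that piece has area ∫[-4,-1] (-3*u^2 - 15*u - 12) du = 27/2.

27/2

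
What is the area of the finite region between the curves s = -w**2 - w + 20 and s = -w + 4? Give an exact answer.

256/3

Both boundary curves give s as a function of w, so integrate with respect to w. Setting them equal: -w**2 + 16 = 0, i.e. -(w - 4)*(w + 4) = 0, so they meet at w = -4, 4.
For w in [-4, 4], s = -w**2 - w + 20 is on the right; area = ∫[-4,4] (-w**2 + 16) dw = 256/3.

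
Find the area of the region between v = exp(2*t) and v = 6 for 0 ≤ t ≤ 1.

The difference (exp(2*t)) - (6) = exp(2*t) - 6 changes sign at t = log(6)/2 inside [0, 1], so split the integral there.
∫[0,log(6)/2] (exp(2*t) - 6) dt = 5/2 - log(216); the area of that piece is -5/2 + log(216).
∫[log(6)/2,1] (exp(2*t) - 6) dt = -9 + exp(2)/2 + 3*log(6).
Total area = (-5/2 + log(216)) + (-9 + exp(2)/2 + 3*log(6)) = -23/2 + exp(2)/2 + 6*log(6).

-23/2 + exp(2)/2 + 6*log(6)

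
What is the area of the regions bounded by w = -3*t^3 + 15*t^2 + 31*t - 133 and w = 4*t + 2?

Set the curves equal: -3*t^3 + 15*t^2 + 31*t - 133 = 4*t + 2, so -3*t^3 + 15*t^2 + 27*t - 135 = 0, which factors as -3*(t - 5)*(t - 3)*(t + 3) = 0. The curves meet at t = -3, 3, 5.
On [-3, 3], w = 4*t + 2 is on top; that piece has area ∫[-3,3] (-(-3*t^3 + 15*t^2 + 27*t - 135)) dt = 540.
On [3, 5], w = -3*t^3 + 15*t^2 + 31*t - 133 is on top; that piece has area ∫[3,5] (-3*t^3 + 15*t^2 + 27*t - 135) dt = 28.
Total enclosed area = 540 + 28 = 568.

568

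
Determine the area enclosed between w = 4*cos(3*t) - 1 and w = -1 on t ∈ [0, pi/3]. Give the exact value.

8/3

The difference (4*cos(3*t) - 1) - (-1) = 4*cos(3*t) changes sign at t = pi/6 inside [0, pi/3], so split the integral there.
∫[0,pi/6] (4*cos(3*t)) dt = 4/3.
∫[pi/6,pi/3] (4*cos(3*t)) dt = -4/3; the area of that piece is 4/3.
Total area = 4/3 + 4/3 = 8/3.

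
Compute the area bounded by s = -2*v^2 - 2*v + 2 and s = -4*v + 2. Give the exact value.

1/3

Both boundary curves give s as a function of v, so integrate with respect to v. Setting them equal: -2*v^2 + 2*v = 0, i.e. -2*v*(v - 1) = 0, so they meet at v = 0, 1.
For v in [0, 1], s = -2*v^2 - 2*v + 2 is on the right; area = ∫[0,1] (-2*v^2 + 2*v) dv = 1/3.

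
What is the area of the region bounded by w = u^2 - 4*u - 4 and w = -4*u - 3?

Set the curves equal: u^2 - 4*u - 4 = -4*u - 3, so u^2 - 1 = 0, which factors as (u - 1)*(u + 1) = 0. The curves meet at u = -1, 1.
On [-1, 1], w = -4*u - 3 is on top; that piece has area ∫[-1,1] (-(u^2 - 1)) du = 4/3.

4/3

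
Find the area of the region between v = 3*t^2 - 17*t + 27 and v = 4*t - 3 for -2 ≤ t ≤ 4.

The difference (3*t^2 - 17*t + 27) - (4*t - 3) = 3*t^2 - 21*t + 30 changes sign at t = 2 inside [-2, 4], so split the integral there.
∫[-2,2] (3*t^2 - 21*t + 30) dt = 136.
∫[2,4] (3*t^2 - 21*t + 30) dt = -10; the area of that piece is 10.
Total area = 136 + 10 = 146.

146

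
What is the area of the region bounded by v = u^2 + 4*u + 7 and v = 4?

Set the curves equal: u^2 + 4*u + 7 = 4, so u^2 + 4*u + 3 = 0, which factors as (u + 1)*(u + 3) = 0. The curves meet at u = -3, -1.
On [-3, -1], v = 4 is on top; that piece has area ∫[-3,-1] (-(u^2 + 4*u + 3)) du = 4/3.

4/3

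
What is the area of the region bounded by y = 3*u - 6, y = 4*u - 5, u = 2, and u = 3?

7/2

On [2, 3], (3*u - 6) - (4*u - 5) = -u - 1 is ≤ 0 throughout, so the area is a single integral of |-u - 1|.
∫[2,3] (-u - 1) du = -7/2; the area of that piece is 7/2.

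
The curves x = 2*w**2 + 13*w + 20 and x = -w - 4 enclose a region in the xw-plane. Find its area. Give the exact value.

1/3

Both boundary curves give x as a function of w, so integrate with respect to w. Setting them equal: 2*w**2 + 14*w + 24 = 0, i.e. 2*(w + 3)*(w + 4) = 0, so they meet at w = -4, -3.
For w in [-4, -3], x = 2*w**2 + 13*w + 20 is on the left; area = ∫[-4,-3] (-(2*w**2 + 14*w + 24)) dw = 1/3.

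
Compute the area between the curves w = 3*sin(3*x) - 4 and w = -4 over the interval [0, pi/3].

On [0, pi/3], (3*sin(3*x) - 4) - (-4) = 3*sin(3*x) is ≥ 0 throughout, so the area is a single integral of |3*sin(3*x)|.
∫[0,pi/3] (3*sin(3*x)) dx = 2.

2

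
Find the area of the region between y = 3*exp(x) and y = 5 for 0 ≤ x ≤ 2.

-17 - 10*log(3) + 10*log(5) + 3*exp(2)

The difference (3*exp(x)) - (5) = 3*exp(x) - 5 changes sign at x = log(5/3) inside [0, 2], so split the integral there.
∫[0,log(5/3)] (3*exp(x) - 5) dx = log(243/3125) + 2; the area of that piece is -2 + log(3125/243).
∫[log(5/3),2] (3*exp(x) - 5) dx = -15 - 5*log(3) + 5*log(5) + 3*exp(2).
Total area = (-2 + log(3125/243)) + (-15 - 5*log(3) + 5*log(5) + 3*exp(2)) = -17 - 10*log(3) + 10*log(5) + 3*exp(2).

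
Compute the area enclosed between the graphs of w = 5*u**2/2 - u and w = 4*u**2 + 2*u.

2

Set the curves equal: 5*u**2/2 - u = 4*u**2 + 2*u, so -3*u**2/2 - 3*u = 0, which factors as -3*u*(u + 2)/2 = 0. The curves meet at u = -2, 0.
On [-2, 0], w = 5*u**2/2 - u is on top; that piece has area ∫[-2,0] (-3*u**2/2 - 3*u) du = 2.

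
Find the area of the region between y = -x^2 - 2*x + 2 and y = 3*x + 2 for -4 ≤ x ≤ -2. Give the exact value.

On [-4, -2], (-x^2 - 2*x + 2) - (3*x + 2) = -x^2 - 5*x is ≥ 0 throughout, so the area is a single integral of |-x^2 - 5*x|.
∫[-4,-2] (-x^2 - 5*x) dx = 34/3.

34/3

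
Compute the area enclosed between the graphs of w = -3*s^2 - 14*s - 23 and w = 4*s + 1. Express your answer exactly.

Set the curves equal: -3*s^2 - 14*s - 23 = 4*s + 1, so -3*s^2 - 18*s - 24 = 0, which factors as -3*(s + 2)*(s + 4) = 0. The curves meet at s = -4, -2.
On [-4, -2], w = -3*s^2 - 14*s - 23 is on top; that piece has area ∫[-4,-2] (-3*s^2 - 18*s - 24) ds = 4.

4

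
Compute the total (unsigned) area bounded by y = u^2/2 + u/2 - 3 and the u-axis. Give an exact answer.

125/12

The curve meets the u-axis where u^2/2 + u/2 - 3 = 0, i.e. (u - 2)*(u + 3)/2 = 0, at u = -3, 2.
On [-3, 2] the curve lies below the axis; ∫[-3,2] (u^2/2 + u/2 - 3) du = -125/12, giving area 125/12.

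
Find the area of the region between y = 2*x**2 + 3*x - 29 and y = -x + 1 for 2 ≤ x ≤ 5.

The difference (2*x**2 + 3*x - 29) - (-x + 1) = 2*x**2 + 4*x - 30 changes sign at x = 3 inside [2, 5], so split the integral there.
∫[2,3] (2*x**2 + 4*x - 30) dx = -22/3; the area of that piece is 22/3.
∫[3,5] (2*x**2 + 4*x - 30) dx = 112/3.
Total area = 22/3 + 112/3 = 134/3.

134/3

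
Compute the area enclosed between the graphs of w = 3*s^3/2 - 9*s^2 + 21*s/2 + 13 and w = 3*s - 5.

393/8

Set the curves equal: 3*s^3/2 - 9*s^2 + 21*s/2 + 13 = 3*s - 5, so 3*s^3/2 - 9*s^2 + 15*s/2 + 18 = 0, which factors as 3*(s - 4)*(s - 3)*(s + 1)/2 = 0. The curves meet at s = -1, 3, 4.
On [-1, 3], w = 3*s^3/2 - 9*s^2 + 21*s/2 + 13 is on top; that piece has area ∫[-1,3] (3*s^3/2 - 9*s^2 + 15*s/2 + 18) ds = 48.
On [3, 4], w = 3*s - 5 is on top; that piece has area ∫[3,4] (-(3*s^3/2 - 9*s^2 + 15*s/2 + 18)) ds = 9/8.
Total enclosed area = 48 + 9/8 = 393/8.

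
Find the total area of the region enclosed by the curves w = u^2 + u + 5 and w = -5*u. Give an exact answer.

32/3

Set the curves equal: u^2 + u + 5 = -5*u, so u^2 + 6*u + 5 = 0, which factors as (u + 1)*(u + 5) = 0. The curves meet at u = -5, -1.
On [-5, -1], w = -5*u is on top; that piece has area ∫[-5,-1] (-(u^2 + 6*u + 5)) du = 32/3.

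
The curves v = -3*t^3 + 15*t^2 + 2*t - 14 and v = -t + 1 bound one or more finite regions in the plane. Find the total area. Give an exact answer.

Set the curves equal: -3*t^3 + 15*t^2 + 2*t - 14 = -t + 1, so -3*t^3 + 15*t^2 + 3*t - 15 = 0, which factors as -3*(t - 5)*(t - 1)*(t + 1) = 0. The curves meet at t = -1, 1, 5.
On [-1, 1], v = -t + 1 is on top; that piece has area ∫[-1,1] (-(-3*t^3 + 15*t^2 + 3*t - 15)) dt = 20.
On [1, 5], v = -3*t^3 + 15*t^2 + 2*t - 14 is on top; that piece has area ∫[1,5] (-3*t^3 + 15*t^2 + 3*t - 15) dt = 128.
Total enclosed area = 20 + 128 = 148.

148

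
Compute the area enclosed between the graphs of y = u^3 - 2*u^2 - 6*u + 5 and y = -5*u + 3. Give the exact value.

Set the curves equal: u^3 - 2*u^2 - 6*u + 5 = -5*u + 3, so u^3 - 2*u^2 - u + 2 = 0, which factors as (u - 2)*(u - 1)*(u + 1) = 0. The curves meet at u = -1, 1, 2.
On [-1, 1], y = u^3 - 2*u^2 - 6*u + 5 is on top; that piece has area ∫[-1,1] (u^3 - 2*u^2 - u + 2) du = 8/3.
On [1, 2], y = -5*u + 3 is on top; that piece has area ∫[1,2] (-(u^3 - 2*u^2 - u + 2)) du = 5/12.
Total enclosed area = 8/3 + 5/12 = 37/12.

37/12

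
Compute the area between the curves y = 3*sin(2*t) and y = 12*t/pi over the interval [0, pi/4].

3/2 - 3*pi/8

On [0, pi/4], (3*sin(2*t)) - (12*t/pi) = -12*t/pi + 3*sin(2*t) is ≥ 0 throughout, so the area is a single integral of |-12*t/pi + 3*sin(2*t)|.
∫[0,pi/4] (-12*t/pi + 3*sin(2*t)) dt = 3/2 - 3*pi/8.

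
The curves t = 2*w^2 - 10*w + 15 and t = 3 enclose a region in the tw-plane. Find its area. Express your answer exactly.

Both boundary curves give t as a function of w, so integrate with respect to w. Setting them equal: 2*w^2 - 10*w + 12 = 0, i.e. 2*(w - 3)*(w - 2) = 0, so they meet at w = 2, 3.
For w in [2, 3], t = 2*w^2 - 10*w + 15 is on the left; area = ∫[2,3] (-(2*w^2 - 10*w + 12)) dw = 1/3.

1/3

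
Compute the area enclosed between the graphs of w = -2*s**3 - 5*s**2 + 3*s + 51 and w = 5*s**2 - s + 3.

443/3

Set the curves equal: -2*s**3 - 5*s**2 + 3*s + 51 = 5*s**2 - s + 3, so -2*s**3 - 10*s**2 + 4*s + 48 = 0, which factors as -2*(s - 2)*(s + 3)*(s + 4) = 0. The curves meet at s = -4, -3, 2.
On [-4, -3], w = 5*s**2 - s + 3 is on top; that piece has area ∫[-4,-3] (-(-2*s**3 - 10*s**2 + 4*s + 48)) ds = 11/6.
On [-3, 2], w = -2*s**3 - 5*s**2 + 3*s + 51 is on top; that piece has area ∫[-3,2] (-2*s**3 - 10*s**2 + 4*s + 48) ds = 875/6.
Total enclosed area = 11/6 + 875/6 = 443/3.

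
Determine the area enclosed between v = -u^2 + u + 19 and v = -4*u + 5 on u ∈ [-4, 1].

313/6

The difference (-u^2 + u + 19) - (-4*u + 5) = -u^2 + 5*u + 14 changes sign at u = -2 inside [-4, 1], so split the integral there.
∫[-4,-2] (-u^2 + 5*u + 14) du = -62/3; the area of that piece is 62/3.
∫[-2,1] (-u^2 + 5*u + 14) du = 63/2.
Total area = 62/3 + 63/2 = 313/6.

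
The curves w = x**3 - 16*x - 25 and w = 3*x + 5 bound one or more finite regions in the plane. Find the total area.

Set the curves equal: x**3 - 16*x - 25 = 3*x + 5, so x**3 - 19*x - 30 = 0, which factors as (x - 5)*(x + 2)*(x + 3) = 0. The curves meet at x = -3, -2, 5.
On [-3, -2], w = x**3 - 16*x - 25 is on top; that piece has area ∫[-3,-2] (x**3 - 19*x - 30) dx = 5/4.
On [-2, 5], w = 3*x + 5 is on top; that piece has area ∫[-2,5] (-(x**3 - 19*x - 30)) dx = 1029/4.
Total enclosed area = 5/4 + 1029/4 = 517/2.

517/2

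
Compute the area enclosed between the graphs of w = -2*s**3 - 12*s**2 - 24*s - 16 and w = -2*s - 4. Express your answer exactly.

Set the curves equal: -2*s**3 - 12*s**2 - 24*s - 16 = -2*s - 4, so -2*s**3 - 12*s**2 - 22*s - 12 = 0, which factors as -2*(s + 1)*(s + 2)*(s + 3) = 0. The curves meet at s = -3, -2, -1.
On [-3, -2], w = -2*s - 4 is on top; that piece has area ∫[-3,-2] (-(-2*s**3 - 12*s**2 - 22*s - 12)) ds = 1/2.
On [-2, -1], w = -2*s**3 - 12*s**2 - 24*s - 16 is on top; that piece has area ∫[-2,-1] (-2*s**3 - 12*s**2 - 22*s - 12) ds = 1/2.
Total enclosed area = 1/2 + 1/2 = 1.

1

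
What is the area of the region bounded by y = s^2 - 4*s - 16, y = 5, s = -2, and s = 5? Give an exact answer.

434/3

On [-2, 5], (s^2 - 4*s - 16) - (5) = s^2 - 4*s - 21 is ≤ 0 throughout, so the area is a single integral of |s^2 - 4*s - 21|.
∫[-2,5] (s^2 - 4*s - 21) ds = -434/3; the area of that piece is 434/3.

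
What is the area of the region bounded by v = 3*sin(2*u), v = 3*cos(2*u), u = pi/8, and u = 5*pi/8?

On [pi/8, 5*pi/8], (3*sin(2*u)) - (3*cos(2*u)) = 3*sin(2*u) - 3*cos(2*u) is ≥ 0 throughout, so the area is a single integral of |3*sin(2*u) - 3*cos(2*u)|.
∫[pi/8,5*pi/8] (3*sin(2*u) - 3*cos(2*u)) du = 3*sqrt(2).

3*sqrt(2)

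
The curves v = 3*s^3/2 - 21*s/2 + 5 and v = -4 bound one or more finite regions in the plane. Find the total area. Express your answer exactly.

393/8

Set the curves equal: 3*s^3/2 - 21*s/2 + 5 = -4, so 3*s^3/2 - 21*s/2 + 9 = 0, which factors as 3*(s - 2)*(s - 1)*(s + 3)/2 = 0. The curves meet at s = -3, 1, 2.
On [-3, 1], v = 3*s^3/2 - 21*s/2 + 5 is on top; that piece has area ∫[-3,1] (3*s^3/2 - 21*s/2 + 9) ds = 48.
On [1, 2], v = -4 is on top; that piece has area ∫[1,2] (-(3*s^3/2 - 21*s/2 + 9)) ds = 9/8.
Total enclosed area = 48 + 9/8 = 393/8.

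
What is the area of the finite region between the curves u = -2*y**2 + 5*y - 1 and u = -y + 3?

1/3

Both boundary curves give u as a function of y, so integrate with respect to y. Setting them equal: -2*y**2 + 6*y - 4 = 0, i.e. -2*(y - 2)*(y - 1) = 0, so they meet at y = 1, 2.
For y in [1, 2], u = -2*y**2 + 5*y - 1 is on the right; area = ∫[1,2] (-2*y**2 + 6*y - 4) dy = 1/3.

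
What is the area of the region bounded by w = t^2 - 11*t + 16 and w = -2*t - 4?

1/6

Set the curves equal: t^2 - 11*t + 16 = -2*t - 4, so t^2 - 9*t + 20 = 0, which factors as (t - 5)*(t - 4) = 0. The curves meet at t = 4, 5.
On [4, 5], w = -2*t - 4 is on top; that piece has area ∫[4,5] (-(t^2 - 9*t + 20)) dt = 1/6.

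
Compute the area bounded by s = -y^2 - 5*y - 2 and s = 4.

1/6

Both boundary curves give s as a function of y, so integrate with respect to y. Setting them equal: -y^2 - 5*y - 6 = 0, i.e. -(y + 2)*(y + 3) = 0, so they meet at y = -3, -2.
For y in [-3, -2], s = -y^2 - 5*y - 2 is on the right; area = ∫[-3,-2] (-y^2 - 5*y - 6) dy = 1/6.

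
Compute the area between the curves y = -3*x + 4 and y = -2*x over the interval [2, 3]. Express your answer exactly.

3/2

On [2, 3], (-3*x + 4) - (-2*x) = -x + 4 is ≥ 0 throughout, so the area is a single integral of |-x + 4|.
∫[2,3] (-x + 4) dx = 3/2.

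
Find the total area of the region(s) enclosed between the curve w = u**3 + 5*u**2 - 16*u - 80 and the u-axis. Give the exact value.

The curve meets the u-axis where u**3 + 5*u**2 - 16*u - 80 = 0, i.e. (u - 4)*(u + 4)*(u + 5) = 0, at u = -5, -4, 4.
On [-5, -4] the curve lies above the axis; ∫[-5,-4] (u**3 + 5*u**2 - 16*u - 80) du = 17/12, giving area 17/12.
On [-4, 4] the curve lies below the axis; ∫[-4,4] (u**3 + 5*u**2 - 16*u - 80) du = -1280/3, giving area 1280/3.
Total area = 17/12 + 1280/3 = 5137/12.

5137/12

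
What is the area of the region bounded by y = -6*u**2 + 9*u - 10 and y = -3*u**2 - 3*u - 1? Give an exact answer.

Set the curves equal: -6*u**2 + 9*u - 10 = -3*u**2 - 3*u - 1, so -3*u**2 + 12*u - 9 = 0, which factors as -3*(u - 3)*(u - 1) = 0. The curves meet at u = 1, 3.
On [1, 3], y = -6*u**2 + 9*u - 10 is on top; that piece has area ∫[1,3] (-3*u**2 + 12*u - 9) du = 4.

4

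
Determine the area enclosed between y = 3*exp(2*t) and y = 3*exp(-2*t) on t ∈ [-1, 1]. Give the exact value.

-6 + 3*exp(-2) + 3*exp(2)

The difference (3*exp(2*t)) - (3*exp(-2*t)) = 3*exp(2*t) - 3*exp(-2*t) changes sign at t = 0 inside [-1, 1], so split the integral there.
∫[-1,0] (3*exp(2*t) - 3*exp(-2*t)) dt = -3*exp(2)/2 - 3*exp(-2)/2 + 3; the area of that piece is -3 + 3*exp(-2)/2 + 3*exp(2)/2.
∫[0,1] (3*exp(2*t) - 3*exp(-2*t)) dt = -3 + 3*exp(-2)/2 + 3*exp(2)/2.
Total area = (-3 + 3*exp(-2)/2 + 3*exp(2)/2) + (-3 + 3*exp(-2)/2 + 3*exp(2)/2) = -6 + 3*exp(-2) + 3*exp(2).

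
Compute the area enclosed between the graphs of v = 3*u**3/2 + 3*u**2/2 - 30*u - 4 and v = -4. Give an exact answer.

2521/8

Set the curves equal: 3*u**3/2 + 3*u**2/2 - 30*u - 4 = -4, so 3*u**3/2 + 3*u**2/2 - 30*u = 0, which factors as 3*u*(u - 4)*(u + 5)/2 = 0. The curves meet at u = -5, 0, 4.
On [-5, 0], v = 3*u**3/2 + 3*u**2/2 - 30*u - 4 is on top; that piece has area ∫[-5,0] (3*u**3/2 + 3*u**2/2 - 30*u) du = 1625/8.
On [0, 4], v = -4 is on top; that piece has area ∫[0,4] (-(3*u**3/2 + 3*u**2/2 - 30*u)) du = 112.
Total enclosed area = 1625/8 + 112 = 2521/8.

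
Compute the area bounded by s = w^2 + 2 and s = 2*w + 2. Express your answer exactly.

4/3

Both boundary curves give s as a function of w, so integrate with respect to w. Setting them equal: w^2 - 2*w = 0, i.e. w*(w - 2) = 0, so they meet at w = 0, 2.
For w in [0, 2], s = w^2 + 2 is on the left; area = ∫[0,2] (-(w^2 - 2*w)) dw = 4/3.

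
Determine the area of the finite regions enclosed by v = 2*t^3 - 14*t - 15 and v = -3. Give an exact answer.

131/2

Set the curves equal: 2*t^3 - 14*t - 15 = -3, so 2*t^3 - 14*t - 12 = 0, which factors as 2*(t - 3)*(t + 1)*(t + 2) = 0. The curves meet at t = -2, -1, 3.
On [-2, -1], v = 2*t^3 - 14*t - 15 is on top; that piece has area ∫[-2,-1] (2*t^3 - 14*t - 12) dt = 3/2.
On [-1, 3], v = -3 is on top; that piece has area ∫[-1,3] (-(2*t^3 - 14*t - 12)) dt = 64.
Total enclosed area = 3/2 + 64 = 131/2.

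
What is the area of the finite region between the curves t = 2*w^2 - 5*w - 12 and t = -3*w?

Both boundary curves give t as a function of w, so integrate with respect to w. Setting them equal: 2*w^2 - 2*w - 12 = 0, i.e. 2*(w - 3)*(w + 2) = 0, so they meet at w = -2, 3.
For w in [-2, 3], t = 2*w^2 - 5*w - 12 is on the left; area = ∫[-2,3] (-(2*w^2 - 2*w - 12)) dw = 125/3.

125/3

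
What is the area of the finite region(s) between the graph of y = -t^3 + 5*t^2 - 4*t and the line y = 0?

The curve meets the t-axis where -t^3 + 5*t^2 - 4*t = 0, i.e. -t*(t - 4)*(t - 1) = 0, at t = 0, 1, 4.
On [0, 1] the curve lies below the axis; ∫[0,1] (-t^3 + 5*t^2 - 4*t) dt = -7/12, giving area 7/12.
On [1, 4] the curve lies above the axis; ∫[1,4] (-t^3 + 5*t^2 - 4*t) dt = 45/4, giving area 45/4.
Total area = 7/12 + 45/4 = 71/6.

71/6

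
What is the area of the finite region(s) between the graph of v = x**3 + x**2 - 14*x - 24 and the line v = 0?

1741/12

The curve meets the x-axis where x**3 + x**2 - 14*x - 24 = 0, i.e. (x - 4)*(x + 2)*(x + 3) = 0, at x = -3, -2, 4.
On [-3, -2] the curve lies above the axis; ∫[-3,-2] (x**3 + x**2 - 14*x - 24) dx = 13/12, giving area 13/12.
On [-2, 4] the curve lies below the axis; ∫[-2,4] (x**3 + x**2 - 14*x - 24) dx = -144, giving area 144.
Total area = 13/12 + 144 = 1741/12.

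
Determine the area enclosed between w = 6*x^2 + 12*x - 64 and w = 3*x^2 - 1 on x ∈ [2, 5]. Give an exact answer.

82

The difference (6*x^2 + 12*x - 64) - (3*x^2 - 1) = 3*x^2 + 12*x - 63 changes sign at x = 3 inside [2, 5], so split the integral there.
∫[2,3] (3*x^2 + 12*x - 63) dx = -14; the area of that piece is 14.
∫[3,5] (3*x^2 + 12*x - 63) dx = 68.
Total area = 14 + 68 = 82.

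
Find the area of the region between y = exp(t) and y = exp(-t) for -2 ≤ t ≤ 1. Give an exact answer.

The difference (exp(t)) - (exp(-t)) = exp(t) - exp(-t) changes sign at t = 0 inside [-2, 1], so split the integral there.
∫[-2,0] (exp(t) - exp(-t)) dt = -exp(2) - exp(-2) + 2; the area of that piece is -2 + exp(-2) + exp(2).
∫[0,1] (exp(t) - exp(-t)) dt = -2 + exp(-1) + exp(1).
Total area = (-2 + exp(-2) + exp(2)) + (-2 + exp(-1) + exp(1)) = -4 + exp(-2) + exp(-1) + exp(1) + exp(2).

-4 + exp(-2) + exp(-1) + exp(1) + exp(2)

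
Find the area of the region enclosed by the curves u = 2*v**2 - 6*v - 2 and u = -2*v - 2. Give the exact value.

Both boundary curves give u as a function of v, so integrate with respect to v. Setting them equal: 2*v**2 - 4*v = 0, i.e. 2*v*(v - 2) = 0, so they meet at v = 0, 2.
For v in [0, 2], u = 2*v**2 - 6*v - 2 is on the left; area = ∫[0,2] (-(2*v**2 - 4*v)) dv = 8/3.

8/3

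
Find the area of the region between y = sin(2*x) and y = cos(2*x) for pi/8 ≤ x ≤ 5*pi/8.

sqrt(2)

On [pi/8, 5*pi/8], (sin(2*x)) - (cos(2*x)) = sin(2*x) - cos(2*x) is ≥ 0 throughout, so the area is a single integral of |sin(2*x) - cos(2*x)|.
∫[pi/8,5*pi/8] (sin(2*x) - cos(2*x)) dx = sqrt(2).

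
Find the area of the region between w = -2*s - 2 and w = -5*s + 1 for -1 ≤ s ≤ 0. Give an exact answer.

On [-1, 0], (-2*s - 2) - (-5*s + 1) = 3*s - 3 is ≤ 0 throughout, so the area is a single integral of |3*s - 3|.
∫[-1,0] (3*s - 3) ds = -9/2; the area of that piece is 9/2.

9/2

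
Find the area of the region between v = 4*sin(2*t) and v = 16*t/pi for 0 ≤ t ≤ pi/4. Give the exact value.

2 - pi/2

On [0, pi/4], (4*sin(2*t)) - (16*t/pi) = -16*t/pi + 4*sin(2*t) is ≥ 0 throughout, so the area is a single integral of |-16*t/pi + 4*sin(2*t)|.
∫[0,pi/4] (-16*t/pi + 4*sin(2*t)) dt = 2 - pi/2.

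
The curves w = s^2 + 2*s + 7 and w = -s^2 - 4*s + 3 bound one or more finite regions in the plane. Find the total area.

Set the curves equal: s^2 + 2*s + 7 = -s^2 - 4*s + 3, so 2*s^2 + 6*s + 4 = 0, which factors as 2*(s + 1)*(s + 2) = 0. The curves meet at s = -2, -1.
On [-2, -1], w = -s^2 - 4*s + 3 is on top; that piece has area ∫[-2,-1] (-(2*s^2 + 6*s + 4)) ds = 1/3.

1/3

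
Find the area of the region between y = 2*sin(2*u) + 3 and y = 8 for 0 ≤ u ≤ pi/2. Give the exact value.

-2 + 5*pi/2

On [0, pi/2], (2*sin(2*u) + 3) - (8) = 2*sin(2*u) - 5 is ≤ 0 throughout, so the area is a single integral of |2*sin(2*u) - 5|.
∫[0,pi/2] (2*sin(2*u) - 5) du = 2 - 5*pi/2; the area of that piece is -2 + 5*pi/2.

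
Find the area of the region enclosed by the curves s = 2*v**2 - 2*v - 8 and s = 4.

125/3

Both boundary curves give s as a function of v, so integrate with respect to v. Setting them equal: 2*v**2 - 2*v - 12 = 0, i.e. 2*(v - 3)*(v + 2) = 0, so they meet at v = -2, 3.
For v in [-2, 3], s = 2*v**2 - 2*v - 8 is on the left; area = ∫[-2,3] (-(2*v**2 - 2*v - 12)) dv = 125/3.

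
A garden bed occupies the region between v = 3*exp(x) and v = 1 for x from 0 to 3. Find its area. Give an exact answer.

-6 + 3*exp(3)

On [0, 3], (3*exp(x)) - (1) = 3*exp(x) - 1 is ≥ 0 throughout, so the area is a single integral of |3*exp(x) - 1|.
∫[0,3] (3*exp(x) - 1) dx = -6 + 3*exp(3).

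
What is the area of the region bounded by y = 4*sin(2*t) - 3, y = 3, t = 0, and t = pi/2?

On [0, pi/2], (4*sin(2*t) - 3) - (3) = 4*sin(2*t) - 6 is ≤ 0 throughout, so the area is a single integral of |4*sin(2*t) - 6|.
∫[0,pi/2] (4*sin(2*t) - 6) dt = 4 - 3*pi; the area of that piece is -4 + 3*pi.

-4 + 3*pi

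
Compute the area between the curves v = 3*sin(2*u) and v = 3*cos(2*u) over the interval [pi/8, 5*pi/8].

3*sqrt(2)

On [pi/8, 5*pi/8], (3*sin(2*u)) - (3*cos(2*u)) = 3*sin(2*u) - 3*cos(2*u) is ≥ 0 throughout, so the area is a single integral of |3*sin(2*u) - 3*cos(2*u)|.
∫[pi/8,5*pi/8] (3*sin(2*u) - 3*cos(2*u)) du = 3*sqrt(2).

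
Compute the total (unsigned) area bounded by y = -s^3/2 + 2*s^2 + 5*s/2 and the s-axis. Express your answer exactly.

The curve meets the s-axis where -s^3/2 + 2*s^2 + 5*s/2 = 0, i.e. -s*(s - 5)*(s + 1)/2 = 0, at s = -1, 0, 5.
On [-1, 0] the curve lies below the axis; ∫[-1,0] (-s^3/2 + 2*s^2 + 5*s/2) ds = -11/24, giving area 11/24.
On [0, 5] the curve lies above the axis; ∫[0,5] (-s^3/2 + 2*s^2 + 5*s/2) ds = 875/24, giving area 875/24.
Total area = 11/24 + 875/24 = 443/12.

443/12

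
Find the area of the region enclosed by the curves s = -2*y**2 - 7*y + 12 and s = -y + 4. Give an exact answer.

Both boundary curves give s as a function of y, so integrate with respect to y. Setting them equal: -2*y**2 - 6*y + 8 = 0, i.e. -2*(y - 1)*(y + 4) = 0, so they meet at y = -4, 1.
For y in [-4, 1], s = -2*y**2 - 7*y + 12 is on the right; area = ∫[-4,1] (-2*y**2 - 6*y + 8) dy = 125/3.

125/3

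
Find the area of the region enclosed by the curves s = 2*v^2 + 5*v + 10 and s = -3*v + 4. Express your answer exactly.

8/3

Both boundary curves give s as a function of v, so integrate with respect to v. Setting them equal: 2*v^2 + 8*v + 6 = 0, i.e. 2*(v + 1)*(v + 3) = 0, so they meet at v = -3, -1.
For v in [-3, -1], s = 2*v^2 + 5*v + 10 is on the left; area = ∫[-3,-1] (-(2*v^2 + 8*v + 6)) dv = 8/3.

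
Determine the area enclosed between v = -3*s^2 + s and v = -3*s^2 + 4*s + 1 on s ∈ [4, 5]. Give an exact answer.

On [4, 5], (-3*s^2 + s) - (-3*s^2 + 4*s + 1) = -3*s - 1 is ≤ 0 throughout, so the area is a single integral of |-3*s - 1|.
∫[4,5] (-3*s - 1) ds = -29/2; the area of that piece is 29/2.

29/2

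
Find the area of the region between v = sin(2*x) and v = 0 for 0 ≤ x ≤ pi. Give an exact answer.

The difference (sin(2*x)) - (0) = sin(2*x) changes sign at x = pi/2 inside [0, pi], so split the integral there.
∫[0,pi/2] (sin(2*x)) dx = 1.
∫[pi/2,pi] (sin(2*x)) dx = -1; the area of that piece is 1.
Total area = 1 + 1 = 2.

2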